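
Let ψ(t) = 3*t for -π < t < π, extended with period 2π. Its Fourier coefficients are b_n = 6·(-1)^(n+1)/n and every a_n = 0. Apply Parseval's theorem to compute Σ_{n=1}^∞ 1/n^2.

Parseval: Σ b_n^2 = (1/π) ∫_{-π}^{π} ψ(t)^2 dt = 6*pi**2.
Σ b_n^2 = Σ 36/n^2, so Σ 1/n^2 = (6*pi**2)/36 = pi**2/6.

pi**2/6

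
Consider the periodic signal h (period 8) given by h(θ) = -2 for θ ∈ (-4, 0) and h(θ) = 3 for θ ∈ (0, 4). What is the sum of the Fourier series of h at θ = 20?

θ = 20 differs from θ = 4 by 2 full period(s), and the series is 8-periodic.
At θ = 4 the one-sided limits are h(4^-) = 3 and h(4^+) = -2.
By Dirichlet's theorem the series converges to their average, [(3) + (-2)]/2 = 1/2.

1/2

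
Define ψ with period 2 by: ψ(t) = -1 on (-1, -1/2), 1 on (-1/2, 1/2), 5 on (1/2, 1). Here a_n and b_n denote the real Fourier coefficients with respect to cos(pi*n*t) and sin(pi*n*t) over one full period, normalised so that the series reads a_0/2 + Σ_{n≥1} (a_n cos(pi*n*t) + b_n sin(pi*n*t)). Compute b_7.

b_7 = ∫_{-1}^{1} ψ(t) sin(7*pi*t) dt.
Split the integral at the breakpoints.
Directly, an antiderivative of (-1) sin(7*pi*t) is cos(7*pi*t)/(7*pi); evaluating from -1 to -1/2: ∫_{-1}^{-1/2} (-1) sin(7*pi*t) dt = (0) - (-1/(7*pi)) = 1/(7*pi).
Directly, an antiderivative of (1) sin(7*pi*t) is -cos(7*pi*t)/(7*pi); evaluating from -1/2 to 1/2: ∫_{-1/2}^{1/2} (1) sin(7*pi*t) dt = (0) - (0) = 0.
Directly, an antiderivative of (5) sin(7*pi*t) is -5*cos(7*pi*t)/(7*pi); evaluating from 1/2 to 1: ∫_{1/2}^{1} (5) sin(7*pi*t) dt = (5/(7*pi)) - (0) = 5/(7*pi).
Summing the pieces gives b_7 = 6/(7*pi).

6/(7*pi)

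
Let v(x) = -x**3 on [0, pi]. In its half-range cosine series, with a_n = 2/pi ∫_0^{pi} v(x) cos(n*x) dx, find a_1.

a_1 = 2/pi ∫_0^{pi} (-x**3) cos(x) dx.
Integrating by parts three times (tabular method), an antiderivative of (-x**3) cos(x) is -x**3*sin(x) - 3*x**2*cos(x) + 6*x*sin(x) + 6*cos(x); evaluating from 0 to pi: ∫_{0}^{pi} (-x**3) cos(x) dx = (-6 + 3*pi**2) - (6) = -12 + 3*pi**2.
Hence a_1 = (2/pi)·(-12 + 3*pi**2) = -24/pi + 6*pi.

-24/pi + 6*pi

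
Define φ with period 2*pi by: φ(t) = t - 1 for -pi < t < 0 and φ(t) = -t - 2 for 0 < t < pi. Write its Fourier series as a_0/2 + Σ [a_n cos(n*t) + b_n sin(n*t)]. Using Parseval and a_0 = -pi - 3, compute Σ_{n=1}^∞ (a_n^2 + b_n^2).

Parseval: a_0^2/2 + Σ_{n≥1} (a_n^2+b_n^2) = 1/pi ∫_{-pi}^{pi} φ(t)^2 dt = 5 + 2*pi**2/3 + 3*pi.
Subtract a_0^2/2 = (3 + pi)**2/2: Σ (a_n^2+b_n^2) = 1/2 + pi**2/6.

1/2 + pi**2/6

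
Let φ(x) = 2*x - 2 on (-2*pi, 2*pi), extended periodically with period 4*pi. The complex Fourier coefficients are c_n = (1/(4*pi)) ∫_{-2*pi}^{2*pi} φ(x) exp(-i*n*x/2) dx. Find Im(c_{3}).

-4/3

Since φ is real-valued, Im(c_{3}) = -(1/(4*pi)) ∫_{-2*pi}^{2*pi} φ(x) sin(3*x/2) dx = -b_{3}/2.
Integrating by parts (boundary term plus one more integral), an antiderivative of (2*x - 2) sin(3*x/2) is -4*x*cos(3*x/2)/3 + 8*sin(3*x/2)/9 + 4*cos(3*x/2)/3; evaluating from -2*pi to 2*pi: ∫_{-2*pi}^{2*pi} (2*x - 2) sin(3*x/2) dx = (-4/3 + 8*pi/3) - (-8*pi/3 - 4/3) = 16*pi/3.
Hence Im(c_{3}) = (-1/(4*pi))·(16*pi/3) = -4/3.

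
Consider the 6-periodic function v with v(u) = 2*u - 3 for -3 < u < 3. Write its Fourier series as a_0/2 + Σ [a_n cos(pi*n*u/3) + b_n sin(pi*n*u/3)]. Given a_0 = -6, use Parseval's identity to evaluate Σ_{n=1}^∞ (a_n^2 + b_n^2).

Parseval: a_0^2/2 + Σ_{n≥1} (a_n^2+b_n^2) = 1/3 ∫_{-3}^{3} v(u)^2 du = 42.
Subtract a_0^2/2 = 18: Σ (a_n^2+b_n^2) = 24.

24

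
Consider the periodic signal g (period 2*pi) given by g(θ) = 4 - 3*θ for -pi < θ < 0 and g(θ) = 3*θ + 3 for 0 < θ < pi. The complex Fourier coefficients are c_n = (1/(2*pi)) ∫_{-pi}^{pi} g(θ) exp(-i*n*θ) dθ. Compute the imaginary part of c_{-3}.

-1/(3*pi)

Since g is real-valued, Im(c_{-3}) = -(1/(2*pi)) ∫_{-pi}^{pi} g(θ) sin(-3*θ) dθ = b_{3}/2.
Split the integral at the breakpoints.
Integrating by parts (boundary term plus one more integral), an antiderivative of (4 - 3*θ) sin(-3*θ) is -θ*cos(3*θ) + sin(3*θ)/3 + 4*cos(3*θ)/3; evaluating from -pi to 0: ∫_{-pi}^{0} (4 - 3*θ) sin(-3*θ) dθ = (4/3) - (-pi - 4/3) = 8/3 + pi.
Integrating by parts (boundary term plus one more integral), an antiderivative of (3*θ + 3) sin(-3*θ) is θ*cos(3*θ) - sin(3*θ)/3 + cos(3*θ); evaluating from 0 to pi: ∫_{0}^{pi} (3*θ + 3) sin(-3*θ) dθ = (-pi - 1) - (1) = -pi - 2.
So ∫_{-pi}^{pi} g(θ) sin(-3*θ) dθ = 2/3.
Hence Im(c_{-3}) = (-1/(2*pi))·(2/3) = -1/(3*pi).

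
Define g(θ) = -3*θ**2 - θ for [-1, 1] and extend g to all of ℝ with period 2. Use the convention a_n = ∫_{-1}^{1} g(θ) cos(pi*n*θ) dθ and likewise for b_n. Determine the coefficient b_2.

b_2 = ∫_{-1}^{1} g(θ) sin(2*pi*θ) dθ.
Integrating by parts twice (tabular method), an antiderivative of (-3*θ**2 - θ) sin(2*pi*θ) is 3*θ**2*cos(2*pi*θ)/(2*pi) - 3*θ*sin(2*pi*θ)/(2*pi**2) + θ*cos(2*pi*θ)/(2*pi) - sin(2*pi*θ)/(4*pi**2) - 3*cos(2*pi*θ)/(4*pi**3); evaluating from -1 to 1: ∫_{-1}^{1} (-3*θ**2 - θ) sin(2*pi*θ) dθ = (-3/(4*pi**3) + 2/pi) - ((-3/4 + pi**2)/pi**3) = 1/pi.
Hence b_2 = 1/pi.

1/pi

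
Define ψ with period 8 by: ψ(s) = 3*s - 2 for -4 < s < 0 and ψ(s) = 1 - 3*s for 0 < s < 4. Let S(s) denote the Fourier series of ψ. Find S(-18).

-8

s = -18 differs from s = -2 by -2 full period(s), and the series is 8-periodic.
ψ is continuous at s = -2 with value -8, so the series converges to -8 there.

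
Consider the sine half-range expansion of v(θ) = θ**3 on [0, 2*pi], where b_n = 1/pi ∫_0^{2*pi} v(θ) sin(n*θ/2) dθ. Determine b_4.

3/2 - 4*pi**2

b_4 = 1/pi ∫_0^{2*pi} (θ**3) sin(2*θ) dθ.
Integrating by parts three times (tabular method), an antiderivative of (θ**3) sin(2*θ) is -θ**3*cos(2*θ)/2 + 3*θ**2*sin(2*θ)/4 + 3*θ*cos(2*θ)/4 - 3*sin(2*θ)/8; evaluating from 0 to 2*pi: ∫_{0}^{2*pi} (θ**3) sin(2*θ) dθ = (pi*(3 - 8*pi**2)/2) - (0) = pi*(3 - 8*pi**2)/2.
Hence b_4 = (1/pi)·(pi*(3 - 8*pi**2)/2) = 3/2 - 4*pi**2.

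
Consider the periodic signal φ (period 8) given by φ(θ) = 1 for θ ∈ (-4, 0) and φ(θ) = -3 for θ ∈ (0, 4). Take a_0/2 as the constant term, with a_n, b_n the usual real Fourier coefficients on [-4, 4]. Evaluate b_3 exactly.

b_3 = 1/4 ∫_{-4}^{4} φ(θ) sin(3*pi*θ/4) dθ.
Split the integral at the breakpoints.
Directly, an antiderivative of (1) sin(3*pi*θ/4) is -4*cos(3*pi*θ/4)/(3*pi); evaluating from -4 to 0: ∫_{-4}^{0} (1) sin(3*pi*θ/4) dθ = (-4/(3*pi)) - (4/(3*pi)) = -8/(3*pi).
Directly, an antiderivative of (-3) sin(3*pi*θ/4) is 4*cos(3*pi*θ/4)/pi; evaluating from 0 to 4: ∫_{0}^{4} (-3) sin(3*pi*θ/4) dθ = (-4/pi) - (4/pi) = -8/pi.
Summing the pieces and multiplying by (1/4) gives b_3 = -8/(3*pi).

-8/(3*pi)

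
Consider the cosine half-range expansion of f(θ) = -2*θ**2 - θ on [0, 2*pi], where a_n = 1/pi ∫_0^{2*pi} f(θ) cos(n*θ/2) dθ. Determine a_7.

8*(1 + 4*pi)/(49*pi)

a_7 = 1/pi ∫_0^{2*pi} (-2*θ**2 - θ) cos(7*θ/2) dθ.
Integrating by parts twice (tabular method), an antiderivative of (-2*θ**2 - θ) cos(7*θ/2) is -4*θ**2*sin(7*θ/2)/7 - 2*θ*sin(7*θ/2)/7 - 16*θ*cos(7*θ/2)/49 + 32*sin(7*θ/2)/343 - 4*cos(7*θ/2)/49; evaluating from 0 to 2*pi: ∫_{0}^{2*pi} (-2*θ**2 - θ) cos(7*θ/2) dθ = (4/49 + 32*pi/49) - (-4/49) = 8/49 + 32*pi/49.
Hence a_7 = (1/pi)·(8/49 + 32*pi/49) = 8*(1 + 4*pi)/(49*pi).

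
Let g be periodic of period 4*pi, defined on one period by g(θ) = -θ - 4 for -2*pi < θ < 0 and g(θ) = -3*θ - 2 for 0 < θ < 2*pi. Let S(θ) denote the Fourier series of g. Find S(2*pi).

-2*pi - 3

At θ = 2*pi the one-sided limits are g(2*pi^-) = -6*pi - 2 and g(2*pi^+) = -4 + 2*pi.
By Dirichlet's theorem the series converges to their average, [(-6*pi - 2) + (-4 + 2*pi)]/2 = -2*pi - 3.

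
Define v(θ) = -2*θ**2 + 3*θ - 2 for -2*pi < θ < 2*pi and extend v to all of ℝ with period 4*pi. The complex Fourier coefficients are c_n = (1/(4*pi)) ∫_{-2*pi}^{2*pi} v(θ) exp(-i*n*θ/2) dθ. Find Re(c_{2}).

-4

Since v is real-valued, Re(c_{2}) = (1/(4*pi)) ∫_{-2*pi}^{2*pi} v(θ) cos(θ) dθ = a_{2}/2.
Integrating by parts twice (tabular method), an antiderivative of (-2*θ**2 + 3*θ - 2) cos(θ) is -2*θ**2*sin(θ) + 3*θ*sin(θ) - 4*θ*cos(θ) + 2*sin(θ) + 3*cos(θ); evaluating from -2*pi to 2*pi: ∫_{-2*pi}^{2*pi} (-2*θ**2 + 3*θ - 2) cos(θ) dθ = (3 - 8*pi) - (3 + 8*pi) = -16*pi.
Hence Re(c_{2}) = (1/(4*pi))·(-16*pi) = -4.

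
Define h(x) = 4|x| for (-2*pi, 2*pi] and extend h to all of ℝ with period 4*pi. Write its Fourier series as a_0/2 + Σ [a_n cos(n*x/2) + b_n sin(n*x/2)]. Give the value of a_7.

a_7 = (1/(2*pi)) ∫_{-2*pi}^{2*pi} h(x) cos(7*x/2) dx.
h is even and cos(7*x/2) is even, so the integrand is even and a_7 = 1/pi ∫_0^{2*pi} h(x) cos(7*x/2) dx.
Integrating by parts (boundary term plus one more integral), an antiderivative of (4*x) cos(7*x/2) is 8*x*sin(7*x/2)/7 + 16*cos(7*x/2)/49; evaluating from 0 to 2*pi: ∫_{0}^{2*pi} (4*x) cos(7*x/2) dx = (-16/49) - (16/49) = -32/49.
Hence a_7 = (1/pi)·(-32/49) = -32/(49*pi).

-32/(49*pi)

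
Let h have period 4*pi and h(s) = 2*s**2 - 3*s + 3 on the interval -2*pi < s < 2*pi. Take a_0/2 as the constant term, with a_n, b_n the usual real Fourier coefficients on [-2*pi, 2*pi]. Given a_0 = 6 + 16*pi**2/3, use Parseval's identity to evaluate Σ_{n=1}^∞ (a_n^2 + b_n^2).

Parseval: a_0^2/2 + Σ_{n≥1} (a_n^2+b_n^2) = (1/(2*pi)) ∫_{-2*pi}^{2*pi} h(s)^2 ds = 18 + 56*pi**2 + 128*pi**4/5.
Subtract a_0^2/2 = 2*(9 + 8*pi**2)**2/9: Σ (a_n^2+b_n^2) = pi**2*(24 + 512*pi**2/45).

pi**2*(24 + 512*pi**2/45)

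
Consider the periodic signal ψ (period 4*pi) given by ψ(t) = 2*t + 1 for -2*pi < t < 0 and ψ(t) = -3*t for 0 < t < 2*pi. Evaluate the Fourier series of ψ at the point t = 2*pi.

At t = 2*pi the one-sided limits are ψ(2*pi^-) = -6*pi and ψ(2*pi^+) = 1 - 4*pi.
By Dirichlet's theorem the series converges to their average, [(-6*pi) + (1 - 4*pi)]/2 = 1/2 - 5*pi.

1/2 - 5*pi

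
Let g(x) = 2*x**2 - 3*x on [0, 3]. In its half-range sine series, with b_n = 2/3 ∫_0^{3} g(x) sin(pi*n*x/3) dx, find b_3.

-16/(3*pi**3) + 6/pi

b_3 = 2/3 ∫_0^{3} (2*x**2 - 3*x) sin(pi*x) dx.
Integrating by parts twice (tabular method), an antiderivative of (2*x**2 - 3*x) sin(pi*x) is -2*x**2*cos(pi*x)/pi + 4*x*sin(pi*x)/pi**2 + 3*x*cos(pi*x)/pi - 3*sin(pi*x)/pi**2 + 4*cos(pi*x)/pi**3; evaluating from 0 to 3: ∫_{0}^{3} (2*x**2 - 3*x) sin(pi*x) dx = (-4/pi**3 + 9/pi) - (4/pi**3) = -8/pi**3 + 9/pi.
Hence b_3 = (2/3)·(-8/pi**3 + 9/pi) = -16/(3*pi**3) + 6/pi.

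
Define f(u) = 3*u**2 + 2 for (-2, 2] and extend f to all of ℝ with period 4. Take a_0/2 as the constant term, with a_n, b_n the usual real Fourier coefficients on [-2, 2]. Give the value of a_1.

-48/pi**2

a_1 = 1/2 ∫_{-2}^{2} f(u) cos(pi*u/2) du.
f is even and cos(pi*u/2) is even, so the integrand is even and a_1 = ∫_0^{2} f(u) cos(pi*u/2) du.
Integrating by parts twice (tabular method), an antiderivative of (3*u**2 + 2) cos(pi*u/2) is 6*u**2*sin(pi*u/2)/pi + 24*u*cos(pi*u/2)/pi**2 - 48*sin(pi*u/2)/pi**3 + 4*sin(pi*u/2)/pi; evaluating from 0 to 2: ∫_{0}^{2} (3*u**2 + 2) cos(pi*u/2) du = (-48/pi**2) - (0) = -48/pi**2.
Hence a_1 = -48/pi**2.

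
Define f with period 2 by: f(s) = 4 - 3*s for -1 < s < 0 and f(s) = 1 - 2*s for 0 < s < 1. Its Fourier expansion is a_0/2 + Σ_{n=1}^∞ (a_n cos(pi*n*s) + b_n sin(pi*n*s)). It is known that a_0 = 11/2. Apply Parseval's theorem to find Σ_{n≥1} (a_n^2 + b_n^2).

389/24

Parseval: a_0^2/2 + Σ_{n≥1} (a_n^2+b_n^2) = ∫_{-1}^{1} f(s)^2 ds = 94/3.
Subtract a_0^2/2 = 121/8: Σ (a_n^2+b_n^2) = 389/24.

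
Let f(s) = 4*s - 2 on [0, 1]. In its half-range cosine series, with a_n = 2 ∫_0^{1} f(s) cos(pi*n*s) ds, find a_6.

a_6 = 2 ∫_0^{1} (4*s - 2) cos(6*pi*s) ds.
Integrating by parts (boundary term plus one more integral), an antiderivative of (4*s - 2) cos(6*pi*s) is 2*s*sin(6*pi*s)/(3*pi) - sin(6*pi*s)/(3*pi) + cos(6*pi*s)/(9*pi**2); evaluating from 0 to 1: ∫_{0}^{1} (4*s - 2) cos(6*pi*s) ds = (1/(9*pi**2)) - (1/(9*pi**2)) = 0.
Hence a_6 = 2·(0) = 0.

0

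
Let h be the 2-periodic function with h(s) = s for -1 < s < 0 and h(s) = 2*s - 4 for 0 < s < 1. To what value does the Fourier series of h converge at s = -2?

-2

s = -2 differs from s = 0 by -1 full period(s), and the series is 2-periodic.
At s = 0 the one-sided limits are h(0^-) = 0 and h(0^+) = -4.
By Dirichlet's theorem the series converges to their average, [(0) + (-4)]/2 = -2.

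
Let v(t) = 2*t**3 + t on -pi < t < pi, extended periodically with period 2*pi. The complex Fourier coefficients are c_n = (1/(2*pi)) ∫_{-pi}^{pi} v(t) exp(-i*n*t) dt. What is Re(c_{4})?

0

Since v is real-valued, Re(c_{4}) = (1/(2*pi)) ∫_{-pi}^{pi} v(t) cos(4*t) dt = a_{4}/2.
(v is odd, so the integrand is odd over a symmetric interval and the integral vanishes.)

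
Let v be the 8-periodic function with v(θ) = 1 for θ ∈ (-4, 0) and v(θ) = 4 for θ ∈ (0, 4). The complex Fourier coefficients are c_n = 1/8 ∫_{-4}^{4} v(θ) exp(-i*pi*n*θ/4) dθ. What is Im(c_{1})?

-3/pi

Since v is real-valued, Im(c_{1}) = -1/8 ∫_{-4}^{4} v(θ) sin(pi*θ/4) dθ = -b_{1}/2.
Split the integral at the breakpoints.
Directly, an antiderivative of (1) sin(pi*θ/4) is -4*cos(pi*θ/4)/pi; evaluating from -4 to 0: ∫_{-4}^{0} (1) sin(pi*θ/4) dθ = (-4/pi) - (4/pi) = -8/pi.
Directly, an antiderivative of (4) sin(pi*θ/4) is -16*cos(pi*θ/4)/pi; evaluating from 0 to 4: ∫_{0}^{4} (4) sin(pi*θ/4) dθ = (16/pi) - (-16/pi) = 32/pi.
So ∫_{-4}^{4} v(θ) sin(pi*θ/4) dθ = 24/pi.
Hence Im(c_{1}) = (-1/8)·(24/pi) = -3/pi.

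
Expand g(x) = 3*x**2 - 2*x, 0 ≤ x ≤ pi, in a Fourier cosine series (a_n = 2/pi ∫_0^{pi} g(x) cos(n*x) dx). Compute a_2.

a_2 = 2/pi ∫_0^{pi} (3*x**2 - 2*x) cos(2*x) dx.
Integrating by parts twice (tabular method), an antiderivative of (3*x**2 - 2*x) cos(2*x) is 3*x**2*sin(2*x)/2 - x*sin(2*x) + 3*x*cos(2*x)/2 - 3*sin(2*x)/4 - cos(2*x)/2; evaluating from 0 to pi: ∫_{0}^{pi} (3*x**2 - 2*x) cos(2*x) dx = (-1/2 + 3*pi/2) - (-1/2) = 3*pi/2.
Hence a_2 = (2/pi)·(3*pi/2) = 3.

3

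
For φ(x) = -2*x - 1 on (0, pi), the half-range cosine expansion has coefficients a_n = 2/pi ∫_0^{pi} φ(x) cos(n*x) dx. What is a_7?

8/(49*pi)

a_7 = 2/pi ∫_0^{pi} (-2*x - 1) cos(7*x) dx.
Integrating by parts (boundary term plus one more integral), an antiderivative of (-2*x - 1) cos(7*x) is -2*x*sin(7*x)/7 - sin(7*x)/7 - 2*cos(7*x)/49; evaluating from 0 to pi: ∫_{0}^{pi} (-2*x - 1) cos(7*x) dx = (2/49) - (-2/49) = 4/49.
Hence a_7 = (2/pi)·(4/49) = 8/(49*pi).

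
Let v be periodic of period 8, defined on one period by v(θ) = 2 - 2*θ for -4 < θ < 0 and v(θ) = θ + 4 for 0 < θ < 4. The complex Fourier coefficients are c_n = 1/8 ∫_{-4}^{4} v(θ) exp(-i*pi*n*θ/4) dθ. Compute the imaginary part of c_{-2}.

1/pi

Since v is real-valued, Im(c_{-2}) = -1/8 ∫_{-4}^{4} v(θ) sin(-pi*θ/2) dθ = b_{2}/2.
Split the integral at the breakpoints.
Integrating by parts (boundary term plus one more integral), an antiderivative of (2 - 2*θ) sin(-pi*θ/2) is -4*θ*cos(pi*θ/2)/pi + 8*sin(pi*θ/2)/pi**2 + 4*cos(pi*θ/2)/pi; evaluating from -4 to 0: ∫_{-4}^{0} (2 - 2*θ) sin(-pi*θ/2) dθ = (4/pi) - (20/pi) = -16/pi.
Integrating by parts (boundary term plus one more integral), an antiderivative of (θ + 4) sin(-pi*θ/2) is 2*θ*cos(pi*θ/2)/pi - 4*sin(pi*θ/2)/pi**2 + 8*cos(pi*θ/2)/pi; evaluating from 0 to 4: ∫_{0}^{4} (θ + 4) sin(-pi*θ/2) dθ = (16/pi) - (8/pi) = 8/pi.
So ∫_{-4}^{4} v(θ) sin(-pi*θ/2) dθ = -8/pi.
Hence Im(c_{-2}) = (-1/8)·(-8/pi) = 1/pi.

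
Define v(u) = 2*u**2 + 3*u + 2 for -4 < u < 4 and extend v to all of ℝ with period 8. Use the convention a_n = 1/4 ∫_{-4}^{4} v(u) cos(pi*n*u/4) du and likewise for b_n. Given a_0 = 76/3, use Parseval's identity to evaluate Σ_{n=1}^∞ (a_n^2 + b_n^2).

12512/45

Parseval: a_0^2/2 + Σ_{n≥1} (a_n^2+b_n^2) = 1/4 ∫_{-4}^{4} v(u)^2 du = 8984/15.
Subtract a_0^2/2 = 2888/9: Σ (a_n^2+b_n^2) = 12512/45.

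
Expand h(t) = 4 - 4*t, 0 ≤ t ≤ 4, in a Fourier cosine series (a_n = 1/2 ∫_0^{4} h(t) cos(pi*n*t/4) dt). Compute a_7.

64/(49*pi**2)

a_7 = 1/2 ∫_0^{4} (4 - 4*t) cos(7*pi*t/4) dt.
Integrating by parts (boundary term plus one more integral), an antiderivative of (4 - 4*t) cos(7*pi*t/4) is -16*t*sin(7*pi*t/4)/(7*pi) + 16*sin(7*pi*t/4)/(7*pi) - 64*cos(7*pi*t/4)/(49*pi**2); evaluating from 0 to 4: ∫_{0}^{4} (4 - 4*t) cos(7*pi*t/4) dt = (64/(49*pi**2)) - (-64/(49*pi**2)) = 128/(49*pi**2).
Hence a_7 = (1/2)·(128/(49*pi**2)) = 64/(49*pi**2).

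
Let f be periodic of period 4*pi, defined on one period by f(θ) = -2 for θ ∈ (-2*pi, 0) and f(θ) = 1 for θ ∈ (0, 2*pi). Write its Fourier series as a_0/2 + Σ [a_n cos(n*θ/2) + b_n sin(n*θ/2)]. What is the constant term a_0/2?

-1/2

a_0 = (1/(2*pi)) ∫_{-2*pi}^{2*pi} f(θ) dθ = (1/(2*pi)) · (-2*pi) = -1.
So the constant term a_0/2 = -1/2.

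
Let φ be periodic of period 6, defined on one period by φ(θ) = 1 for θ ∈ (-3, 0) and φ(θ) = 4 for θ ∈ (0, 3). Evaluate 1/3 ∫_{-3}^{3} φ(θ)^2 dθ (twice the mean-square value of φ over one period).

17

1/3 ∫_{-3}^{3} φ(θ)^2 dθ = 1/3 · (51) = 17.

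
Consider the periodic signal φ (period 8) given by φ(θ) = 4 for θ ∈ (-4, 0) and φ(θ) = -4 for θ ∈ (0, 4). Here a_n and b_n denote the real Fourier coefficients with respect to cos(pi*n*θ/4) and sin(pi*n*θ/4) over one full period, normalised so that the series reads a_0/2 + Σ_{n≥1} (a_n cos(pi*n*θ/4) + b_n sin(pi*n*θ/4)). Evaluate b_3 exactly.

-16/(3*pi)

b_3 = 1/4 ∫_{-4}^{4} φ(θ) sin(3*pi*θ/4) dθ.
φ is odd and sin(3*pi*θ/4) is odd, so the integrand is even and b_3 = 1/2 ∫_0^{4} φ(θ) sin(3*pi*θ/4) dθ.
Directly, an antiderivative of (-4) sin(3*pi*θ/4) is 16*cos(3*pi*θ/4)/(3*pi); evaluating from 0 to 4: ∫_{0}^{4} (-4) sin(3*pi*θ/4) dθ = (-16/(3*pi)) - (16/(3*pi)) = -32/(3*pi).
Hence b_3 = (1/2)·(-32/(3*pi)) = -16/(3*pi).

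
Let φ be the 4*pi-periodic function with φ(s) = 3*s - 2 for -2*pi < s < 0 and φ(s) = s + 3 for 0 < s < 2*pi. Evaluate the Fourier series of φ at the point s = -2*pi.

At s = -2*pi the one-sided limits are φ(-2*pi^-) = 3 + 2*pi and φ(-2*pi^+) = -6*pi - 2.
By Dirichlet's theorem the series converges to their average, [(3 + 2*pi) + (-6*pi - 2)]/2 = 1/2 - 2*pi.

1/2 - 2*pi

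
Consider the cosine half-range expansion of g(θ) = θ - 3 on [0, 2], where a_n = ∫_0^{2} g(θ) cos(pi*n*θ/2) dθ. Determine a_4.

0

a_4 = ∫_0^{2} (θ - 3) cos(2*pi*θ) dθ.
Integrating by parts (boundary term plus one more integral), an antiderivative of (θ - 3) cos(2*pi*θ) is θ*sin(2*pi*θ)/(2*pi) - 3*sin(2*pi*θ)/(2*pi) + cos(2*pi*θ)/(4*pi**2); evaluating from 0 to 2: ∫_{0}^{2} (θ - 3) cos(2*pi*θ) dθ = (1/(4*pi**2)) - (1/(4*pi**2)) = 0.
Hence a_4 = 0.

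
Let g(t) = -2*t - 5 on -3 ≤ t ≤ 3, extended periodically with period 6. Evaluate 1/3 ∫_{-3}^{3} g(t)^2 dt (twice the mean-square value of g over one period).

1/3 ∫_{-3}^{3} g(t)^2 dt = 1/3 · (222) = 74.

74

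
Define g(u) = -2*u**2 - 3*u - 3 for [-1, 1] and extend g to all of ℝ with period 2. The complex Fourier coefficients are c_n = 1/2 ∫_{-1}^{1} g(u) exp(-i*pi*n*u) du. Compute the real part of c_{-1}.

4/pi**2

Since g is real-valued, Re(c_{-1}) = 1/2 ∫_{-1}^{1} g(u) cos(-pi*u) du = a_{1}/2.
Integrating by parts twice (tabular method), an antiderivative of (-2*u**2 - 3*u - 3) cos(-pi*u) is -2*u**2*sin(pi*u)/pi - 3*u*sin(pi*u)/pi - 4*u*cos(pi*u)/pi**2 - 3*sin(pi*u)/pi + 4*sin(pi*u)/pi**3 - 3*cos(pi*u)/pi**2; evaluating from -1 to 1: ∫_{-1}^{1} (-2*u**2 - 3*u - 3) cos(-pi*u) du = (7/pi**2) - (-1/pi**2) = 8/pi**2.
Hence Re(c_{-1}) = (1/2)·(8/pi**2) = 4/pi**2.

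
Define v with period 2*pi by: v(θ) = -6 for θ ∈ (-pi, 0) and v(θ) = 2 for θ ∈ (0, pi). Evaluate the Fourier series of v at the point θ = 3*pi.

θ = 3*pi differs from θ = -pi by 2 full period(s), and the series is 2*pi-periodic.
At θ = -pi the one-sided limits are v(-pi^-) = 2 and v(-pi^+) = -6.
By Dirichlet's theorem the series converges to their average, [(2) + (-6)]/2 = -2.

-2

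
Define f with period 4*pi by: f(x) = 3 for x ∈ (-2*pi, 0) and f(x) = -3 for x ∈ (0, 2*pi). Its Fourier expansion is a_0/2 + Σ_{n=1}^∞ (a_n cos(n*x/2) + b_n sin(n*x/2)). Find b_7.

b_7 = (1/(2*pi)) ∫_{-2*pi}^{2*pi} f(x) sin(7*x/2) dx.
f is odd and sin(7*x/2) is odd, so the integrand is even and b_7 = 1/pi ∫_0^{2*pi} f(x) sin(7*x/2) dx.
Directly, an antiderivative of (-3) sin(7*x/2) is 6*cos(7*x/2)/7; evaluating from 0 to 2*pi: ∫_{0}^{2*pi} (-3) sin(7*x/2) dx = (-6/7) - (6/7) = -12/7.
Hence b_7 = (1/pi)·(-12/7) = -12/(7*pi).

-12/(7*pi)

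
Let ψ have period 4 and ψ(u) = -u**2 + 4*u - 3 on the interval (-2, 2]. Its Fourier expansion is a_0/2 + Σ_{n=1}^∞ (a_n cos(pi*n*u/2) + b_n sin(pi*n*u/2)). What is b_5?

b_5 = 1/2 ∫_{-2}^{2} ψ(u) sin(5*pi*u/2) du.
Integrating by parts twice (tabular method), an antiderivative of (-u**2 + 4*u - 3) sin(5*pi*u/2) is 2*u**2*cos(5*pi*u/2)/(5*pi) - 8*u*sin(5*pi*u/2)/(25*pi**2) - 8*u*cos(5*pi*u/2)/(5*pi) + 16*sin(5*pi*u/2)/(25*pi**2) - 16*cos(5*pi*u/2)/(125*pi**3) + 6*cos(5*pi*u/2)/(5*pi); evaluating from -2 to 2: ∫_{-2}^{2} (-u**2 + 4*u - 3) sin(5*pi*u/2) du = (2*(8 + 25*pi**2)/(125*pi**3)) - (-6/pi + 16/(125*pi**3)) = 32/(5*pi).
Hence b_5 = (1/2)·(32/(5*pi)) = 16/(5*pi).

16/(5*pi)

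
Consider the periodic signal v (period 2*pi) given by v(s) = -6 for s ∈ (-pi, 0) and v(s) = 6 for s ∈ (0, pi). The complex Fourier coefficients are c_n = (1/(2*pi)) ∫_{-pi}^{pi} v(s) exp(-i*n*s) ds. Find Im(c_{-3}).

Since v is real-valued, Im(c_{-3}) = -(1/(2*pi)) ∫_{-pi}^{pi} v(s) sin(-3*s) ds = b_{3}/2.
v is odd and sin(-3*s) is odd, so the integrand is even: ∫_{-pi}^{pi} v(s) sin(-3*s) ds = 2∫_0^{pi} v(s) sin(-3*s) ds.
Directly, an antiderivative of (6) sin(-3*s) is 2*cos(3*s); evaluating from 0 to pi: ∫_{0}^{pi} (6) sin(-3*s) ds = (-2) - (2) = -4.
So ∫_{-pi}^{pi} v(s) sin(-3*s) ds = -8.
Hence Im(c_{-3}) = (-1/(2*pi))·(-8) = 4/pi.

4/pi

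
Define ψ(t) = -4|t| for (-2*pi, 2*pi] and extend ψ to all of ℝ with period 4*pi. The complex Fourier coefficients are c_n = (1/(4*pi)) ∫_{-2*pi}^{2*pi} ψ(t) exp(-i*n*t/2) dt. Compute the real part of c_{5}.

16/(25*pi)

Since ψ is real-valued, Re(c_{5}) = (1/(4*pi)) ∫_{-2*pi}^{2*pi} ψ(t) cos(5*t/2) dt = a_{5}/2.
ψ is even and cos(5*t/2) is even, so the integrand is even: ∫_{-2*pi}^{2*pi} ψ(t) cos(5*t/2) dt = 2∫_0^{2*pi} ψ(t) cos(5*t/2) dt.
Integrating by parts (boundary term plus one more integral), an antiderivative of (-4*t) cos(5*t/2) is -8*t*sin(5*t/2)/5 - 16*cos(5*t/2)/25; evaluating from 0 to 2*pi: ∫_{0}^{2*pi} (-4*t) cos(5*t/2) dt = (16/25) - (-16/25) = 32/25.
So ∫_{-2*pi}^{2*pi} ψ(t) cos(5*t/2) dt = 64/25.
Hence Re(c_{5}) = (1/(4*pi))·(64/25) = 16/(25*pi).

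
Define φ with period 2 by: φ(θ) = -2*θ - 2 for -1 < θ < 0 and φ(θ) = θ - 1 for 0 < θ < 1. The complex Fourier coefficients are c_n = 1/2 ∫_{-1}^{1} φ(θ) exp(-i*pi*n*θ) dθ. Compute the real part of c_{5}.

-3/(25*pi**2)

Since φ is real-valued, Re(c_{5}) = 1/2 ∫_{-1}^{1} φ(θ) cos(5*pi*θ) dθ = a_{5}/2.
Split the integral at the breakpoints.
Integrating by parts (boundary term plus one more integral), an antiderivative of (-2*θ - 2) cos(5*pi*θ) is -2*θ*sin(5*pi*θ)/(5*pi) - 2*sin(5*pi*θ)/(5*pi) - 2*cos(5*pi*θ)/(25*pi**2); evaluating from -1 to 0: ∫_{-1}^{0} (-2*θ - 2) cos(5*pi*θ) dθ = (-2/(25*pi**2)) - (2/(25*pi**2)) = -4/(25*pi**2).
Integrating by parts (boundary term plus one more integral), an antiderivative of (θ - 1) cos(5*pi*θ) is θ*sin(5*pi*θ)/(5*pi) - sin(5*pi*θ)/(5*pi) + cos(5*pi*θ)/(25*pi**2); evaluating from 0 to 1: ∫_{0}^{1} (θ - 1) cos(5*pi*θ) dθ = (-1/(25*pi**2)) - (1/(25*pi**2)) = -2/(25*pi**2).
So ∫_{-1}^{1} φ(θ) cos(5*pi*θ) dθ = -6/(25*pi**2).
Hence Re(c_{5}) = (1/2)·(-6/(25*pi**2)) = -3/(25*pi**2).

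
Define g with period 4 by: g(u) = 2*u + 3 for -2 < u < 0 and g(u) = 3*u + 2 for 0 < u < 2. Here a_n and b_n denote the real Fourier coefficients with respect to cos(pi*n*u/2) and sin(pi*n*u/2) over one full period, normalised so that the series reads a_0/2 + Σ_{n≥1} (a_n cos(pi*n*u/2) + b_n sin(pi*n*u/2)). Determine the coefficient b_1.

8/pi

b_1 = 1/2 ∫_{-2}^{2} g(u) sin(pi*u/2) du.
Split the integral at the breakpoints.
Integrating by parts (boundary term plus one more integral), an antiderivative of (2*u + 3) sin(pi*u/2) is -4*u*cos(pi*u/2)/pi + 8*sin(pi*u/2)/pi**2 - 6*cos(pi*u/2)/pi; evaluating from -2 to 0: ∫_{-2}^{0} (2*u + 3) sin(pi*u/2) du = (-6/pi) - (-2/pi) = -4/pi.
Integrating by parts (boundary term plus one more integral), an antiderivative of (3*u + 2) sin(pi*u/2) is -6*u*cos(pi*u/2)/pi + 12*sin(pi*u/2)/pi**2 - 4*cos(pi*u/2)/pi; evaluating from 0 to 2: ∫_{0}^{2} (3*u + 2) sin(pi*u/2) du = (16/pi) - (-4/pi) = 20/pi.
Summing the pieces and multiplying by (1/2) gives b_1 = 8/pi.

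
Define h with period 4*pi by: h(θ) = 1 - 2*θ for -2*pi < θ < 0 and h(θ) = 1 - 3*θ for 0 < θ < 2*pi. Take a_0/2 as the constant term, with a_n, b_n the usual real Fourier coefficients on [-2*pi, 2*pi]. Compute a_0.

2 - pi

a_0 = (1/(2*pi)) ∫_{-2*pi}^{2*pi} h(θ) dθ = (1/(2*pi)) · (2*pi*(2 - pi)) = 2 - pi.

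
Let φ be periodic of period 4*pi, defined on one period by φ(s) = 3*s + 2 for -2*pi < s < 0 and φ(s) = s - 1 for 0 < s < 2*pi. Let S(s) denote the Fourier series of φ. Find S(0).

1/2

At s = 0 the one-sided limits are φ(0^-) = 2 and φ(0^+) = -1.
By Dirichlet's theorem the series converges to their average, [(2) + (-1)]/2 = 1/2.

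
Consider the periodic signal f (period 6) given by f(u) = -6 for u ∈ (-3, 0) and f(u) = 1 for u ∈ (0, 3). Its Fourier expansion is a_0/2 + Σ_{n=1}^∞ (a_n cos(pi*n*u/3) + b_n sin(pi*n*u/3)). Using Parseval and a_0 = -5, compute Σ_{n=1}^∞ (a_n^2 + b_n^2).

49/2

Parseval: a_0^2/2 + Σ_{n≥1} (a_n^2+b_n^2) = 1/3 ∫_{-3}^{3} f(u)^2 du = 37.
Subtract a_0^2/2 = 25/2: Σ (a_n^2+b_n^2) = 49/2.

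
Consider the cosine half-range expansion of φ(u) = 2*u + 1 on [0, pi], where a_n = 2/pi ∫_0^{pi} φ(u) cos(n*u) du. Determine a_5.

a_5 = 2/pi ∫_0^{pi} (2*u + 1) cos(5*u) du.
Integrating by parts (boundary term plus one more integral), an antiderivative of (2*u + 1) cos(5*u) is 2*u*sin(5*u)/5 + sin(5*u)/5 + 2*cos(5*u)/25; evaluating from 0 to pi: ∫_{0}^{pi} (2*u + 1) cos(5*u) du = (-2/25) - (2/25) = -4/25.
Hence a_5 = (2/pi)·(-4/25) = -8/(25*pi).

-8/(25*pi)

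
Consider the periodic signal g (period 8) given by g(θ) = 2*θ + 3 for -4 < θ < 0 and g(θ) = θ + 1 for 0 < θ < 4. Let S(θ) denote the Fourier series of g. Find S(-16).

2

θ = -16 differs from θ = 0 by -2 full period(s), and the series is 8-periodic.
At θ = 0 the one-sided limits are g(0^-) = 3 and g(0^+) = 1.
By Dirichlet's theorem the series converges to their average, [(3) + (1)]/2 = 2.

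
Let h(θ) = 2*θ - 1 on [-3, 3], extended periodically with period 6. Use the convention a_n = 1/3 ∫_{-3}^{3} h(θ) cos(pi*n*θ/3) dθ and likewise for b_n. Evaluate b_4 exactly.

b_4 = 1/3 ∫_{-3}^{3} h(θ) sin(4*pi*θ/3) dθ.
Integrating by parts (boundary term plus one more integral), an antiderivative of (2*θ - 1) sin(4*pi*θ/3) is -3*θ*cos(4*pi*θ/3)/(2*pi) + 9*sin(4*pi*θ/3)/(8*pi**2) + 3*cos(4*pi*θ/3)/(4*pi); evaluating from -3 to 3: ∫_{-3}^{3} (2*θ - 1) sin(4*pi*θ/3) dθ = (-15/(4*pi)) - (21/(4*pi)) = -9/pi.
Hence b_4 = (1/3)·(-9/pi) = -3/pi.

-3/pi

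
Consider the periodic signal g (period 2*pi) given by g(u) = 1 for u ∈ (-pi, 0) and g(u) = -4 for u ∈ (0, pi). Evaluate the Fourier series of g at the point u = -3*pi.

-3/2

u = -3*pi differs from u = pi by -2 full period(s), and the series is 2*pi-periodic.
At u = pi the one-sided limits are g(pi^-) = -4 and g(pi^+) = 1.
By Dirichlet's theorem the series converges to their average, [(-4) + (1)]/2 = -3/2.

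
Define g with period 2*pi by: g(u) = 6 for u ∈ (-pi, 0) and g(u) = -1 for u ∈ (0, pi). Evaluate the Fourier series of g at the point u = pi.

u = pi differs from u = -pi by 1 full period(s), and the series is 2*pi-periodic.
At u = -pi the one-sided limits are g(-pi^-) = -1 and g(-pi^+) = 6.
By Dirichlet's theorem the series converges to their average, [(-1) + (6)]/2 = 5/2.

5/2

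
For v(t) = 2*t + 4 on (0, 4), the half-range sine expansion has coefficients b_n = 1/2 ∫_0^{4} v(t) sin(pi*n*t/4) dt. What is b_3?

b_3 = 1/2 ∫_0^{4} (2*t + 4) sin(3*pi*t/4) dt.
Integrating by parts (boundary term plus one more integral), an antiderivative of (2*t + 4) sin(3*pi*t/4) is -8*t*cos(3*pi*t/4)/(3*pi) + 32*sin(3*pi*t/4)/(9*pi**2) - 16*cos(3*pi*t/4)/(3*pi); evaluating from 0 to 4: ∫_{0}^{4} (2*t + 4) sin(3*pi*t/4) dt = (16/pi) - (-16/(3*pi)) = 64/(3*pi).
Hence b_3 = (1/2)·(64/(3*pi)) = 32/(3*pi).

32/(3*pi)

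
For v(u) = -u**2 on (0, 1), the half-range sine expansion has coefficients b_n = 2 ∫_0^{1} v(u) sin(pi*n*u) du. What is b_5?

b_5 = 2 ∫_0^{1} (-u**2) sin(5*pi*u) du.
Integrating by parts twice (tabular method), an antiderivative of (-u**2) sin(5*pi*u) is u**2*cos(5*pi*u)/(5*pi) - 2*u*sin(5*pi*u)/(25*pi**2) - 2*cos(5*pi*u)/(125*pi**3); evaluating from 0 to 1: ∫_{0}^{1} (-u**2) sin(5*pi*u) du = ((2 - 25*pi**2)/(125*pi**3)) - (-2/(125*pi**3)) = (4 - 25*pi**2)/(125*pi**3).
Hence b_5 = 2·((4 - 25*pi**2)/(125*pi**3)) = 2*(4 - 25*pi**2)/(125*pi**3).

2*(4 - 25*pi**2)/(125*pi**3)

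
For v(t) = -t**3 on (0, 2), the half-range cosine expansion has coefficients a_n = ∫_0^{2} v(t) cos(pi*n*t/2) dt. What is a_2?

-12/pi**2

a_2 = ∫_0^{2} (-t**3) cos(pi*t) dt.
Integrating by parts three times (tabular method), an antiderivative of (-t**3) cos(pi*t) is -t**3*sin(pi*t)/pi - 3*t**2*cos(pi*t)/pi**2 + 6*t*sin(pi*t)/pi**3 + 6*cos(pi*t)/pi**4; evaluating from 0 to 2: ∫_{0}^{2} (-t**3) cos(pi*t) dt = (6*(1 - 2*pi**2)/pi**4) - (6/pi**4) = -12/pi**2.
Hence a_2 = -12/pi**2.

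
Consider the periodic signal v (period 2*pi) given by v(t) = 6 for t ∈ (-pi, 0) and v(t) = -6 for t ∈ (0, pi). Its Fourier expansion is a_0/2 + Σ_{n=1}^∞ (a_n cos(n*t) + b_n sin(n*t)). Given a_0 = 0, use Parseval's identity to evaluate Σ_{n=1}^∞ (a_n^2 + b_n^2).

72

Parseval: a_0^2/2 + Σ_{n≥1} (a_n^2+b_n^2) = 1/pi ∫_{-pi}^{pi} v(t)^2 dt = 72.
Subtract a_0^2/2 = 0: Σ (a_n^2+b_n^2) = 72.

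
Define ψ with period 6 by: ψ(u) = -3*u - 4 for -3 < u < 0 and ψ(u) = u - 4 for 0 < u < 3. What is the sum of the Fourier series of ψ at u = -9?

u = -9 differs from u = 3 by -2 full period(s), and the series is 6-periodic.
At u = 3 the one-sided limits are ψ(3^-) = -1 and ψ(3^+) = 5.
By Dirichlet's theorem the series converges to their average, [(-1) + (5)]/2 = 2.

2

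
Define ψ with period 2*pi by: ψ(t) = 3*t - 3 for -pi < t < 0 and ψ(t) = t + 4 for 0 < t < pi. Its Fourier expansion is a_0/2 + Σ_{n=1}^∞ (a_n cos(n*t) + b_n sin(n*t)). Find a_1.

4/pi

a_1 = 1/pi ∫_{-pi}^{pi} ψ(t) cos(t) dt.
Split the integral at the breakpoints.
Integrating by parts (boundary term plus one more integral), an antiderivative of (3*t - 3) cos(t) is 3*t*sin(t) - 3*sin(t) + 3*cos(t); evaluating from -pi to 0: ∫_{-pi}^{0} (3*t - 3) cos(t) dt = (3) - (-3) = 6.
Integrating by parts (boundary term plus one more integral), an antiderivative of (t + 4) cos(t) is t*sin(t) + 4*sin(t) + cos(t); evaluating from 0 to pi: ∫_{0}^{pi} (t + 4) cos(t) dt = (-1) - (1) = -2.
Summing the pieces and multiplying by (1/pi) gives a_1 = 4/pi.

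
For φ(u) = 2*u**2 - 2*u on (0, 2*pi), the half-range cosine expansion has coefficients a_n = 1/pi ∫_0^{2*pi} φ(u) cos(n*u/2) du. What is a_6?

8/9

a_6 = 1/pi ∫_0^{2*pi} (2*u**2 - 2*u) cos(3*u) du.
Integrating by parts twice (tabular method), an antiderivative of (2*u**2 - 2*u) cos(3*u) is 2*u**2*sin(3*u)/3 - 2*u*sin(3*u)/3 + 4*u*cos(3*u)/9 - 4*sin(3*u)/27 - 2*cos(3*u)/9; evaluating from 0 to 2*pi: ∫_{0}^{2*pi} (2*u**2 - 2*u) cos(3*u) du = (-2/9 + 8*pi/9) - (-2/9) = 8*pi/9.
Hence a_6 = (1/pi)·(8*pi/9) = 8/9.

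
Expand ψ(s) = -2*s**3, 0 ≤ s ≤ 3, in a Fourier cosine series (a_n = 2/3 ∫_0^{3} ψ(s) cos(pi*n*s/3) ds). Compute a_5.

324*(-4 + 25*pi**2)/(625*pi**4)

a_5 = 2/3 ∫_0^{3} (-2*s**3) cos(5*pi*s/3) ds.
Integrating by parts three times (tabular method), an antiderivative of (-2*s**3) cos(5*pi*s/3) is -6*s**3*sin(5*pi*s/3)/(5*pi) - 54*s**2*cos(5*pi*s/3)/(25*pi**2) + 324*s*sin(5*pi*s/3)/(125*pi**3) + 972*cos(5*pi*s/3)/(625*pi**4); evaluating from 0 to 3: ∫_{0}^{3} (-2*s**3) cos(5*pi*s/3) ds = (486*(-2 + 25*pi**2)/(625*pi**4)) - (972/(625*pi**4)) = 486*(-4 + 25*pi**2)/(625*pi**4).
Hence a_5 = (2/3)·(486*(-4 + 25*pi**2)/(625*pi**4)) = 324*(-4 + 25*pi**2)/(625*pi**4).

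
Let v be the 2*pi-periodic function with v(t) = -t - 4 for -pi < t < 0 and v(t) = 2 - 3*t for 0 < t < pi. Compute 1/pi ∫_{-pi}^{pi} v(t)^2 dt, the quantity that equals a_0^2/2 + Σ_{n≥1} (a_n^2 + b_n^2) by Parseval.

-10*pi + 20 + 10*pi**2/3

1/pi ∫_{-pi}^{pi} v(t)^2 dt = 1/pi · (10*pi*(-3*pi + 6 + pi**2)/3) = -10*pi + 20 + 10*pi**2/3.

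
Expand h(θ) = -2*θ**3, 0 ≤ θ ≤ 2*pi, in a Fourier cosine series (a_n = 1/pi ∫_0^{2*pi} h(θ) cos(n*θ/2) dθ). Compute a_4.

-6*pi

a_4 = 1/pi ∫_0^{2*pi} (-2*θ**3) cos(2*θ) dθ.
Integrating by parts three times (tabular method), an antiderivative of (-2*θ**3) cos(2*θ) is -θ**3*sin(2*θ) - 3*θ**2*cos(2*θ)/2 + 3*θ*sin(2*θ)/2 + 3*cos(2*θ)/4; evaluating from 0 to 2*pi: ∫_{0}^{2*pi} (-2*θ**3) cos(2*θ) dθ = (3/4 - 6*pi**2) - (3/4) = -6*pi**2.
Hence a_4 = (1/pi)·(-6*pi**2) = -6*pi.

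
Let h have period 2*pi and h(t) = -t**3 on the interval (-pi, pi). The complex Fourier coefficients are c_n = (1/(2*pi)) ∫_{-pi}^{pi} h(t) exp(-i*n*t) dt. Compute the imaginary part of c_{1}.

Since h is real-valued, Im(c_{1}) = -(1/(2*pi)) ∫_{-pi}^{pi} h(t) sin(t) dt = -b_{1}/2.
h is odd and sin(t) is odd, so the integrand is even: ∫_{-pi}^{pi} h(t) sin(t) dt = 2∫_0^{pi} h(t) sin(t) dt.
Integrating by parts three times (tabular method), an antiderivative of (-t**3) sin(t) is t**3*cos(t) - 3*t**2*sin(t) - 6*t*cos(t) + 6*sin(t); evaluating from 0 to pi: ∫_{0}^{pi} (-t**3) sin(t) dt = (pi*(6 - pi**2)) - (0) = pi*(6 - pi**2).
So ∫_{-pi}^{pi} h(t) sin(t) dt = 2*pi*(6 - pi**2).
Hence Im(c_{1}) = (-1/(2*pi))·(2*pi*(6 - pi**2)) = -6 + pi**2.

-6 + pi**2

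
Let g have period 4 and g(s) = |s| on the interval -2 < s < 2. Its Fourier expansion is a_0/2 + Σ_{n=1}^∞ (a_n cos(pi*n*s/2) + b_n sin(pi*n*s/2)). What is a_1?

-8/pi**2

a_1 = 1/2 ∫_{-2}^{2} g(s) cos(pi*s/2) ds.
g is even and cos(pi*s/2) is even, so the integrand is even and a_1 = ∫_0^{2} g(s) cos(pi*s/2) ds.
Integrating by parts (boundary term plus one more integral), an antiderivative of (s) cos(pi*s/2) is 2*s*sin(pi*s/2)/pi + 4*cos(pi*s/2)/pi**2; evaluating from 0 to 2: ∫_{0}^{2} (s) cos(pi*s/2) ds = (-4/pi**2) - (4/pi**2) = -8/pi**2.
Hence a_1 = -8/pi**2.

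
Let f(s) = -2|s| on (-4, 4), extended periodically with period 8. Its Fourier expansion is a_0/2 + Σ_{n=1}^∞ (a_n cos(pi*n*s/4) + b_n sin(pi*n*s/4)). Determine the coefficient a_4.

a_4 = 1/4 ∫_{-4}^{4} f(s) cos(pi*s) ds.
f is even and cos(pi*s) is even, so the integrand is even and a_4 = 1/2 ∫_0^{4} f(s) cos(pi*s) ds.
Integrating by parts (boundary term plus one more integral), an antiderivative of (-2*s) cos(pi*s) is -2*s*sin(pi*s)/pi - 2*cos(pi*s)/pi**2; evaluating from 0 to 4: ∫_{0}^{4} (-2*s) cos(pi*s) ds = (-2/pi**2) - (-2/pi**2) = 0.
Hence a_4 = (1/2)·(0) = 0.

0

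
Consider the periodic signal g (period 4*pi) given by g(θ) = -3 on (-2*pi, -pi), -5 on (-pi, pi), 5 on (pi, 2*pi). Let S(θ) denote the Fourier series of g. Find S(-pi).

At θ = -pi the one-sided limits are g(-pi^-) = -3 and g(-pi^+) = -5.
By Dirichlet's theorem the series converges to their average, [(-3) + (-5)]/2 = -4.

-4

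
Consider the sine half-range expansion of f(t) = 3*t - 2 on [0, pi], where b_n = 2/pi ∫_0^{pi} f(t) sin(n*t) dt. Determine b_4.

-3/2

b_4 = 2/pi ∫_0^{pi} (3*t - 2) sin(4*t) dt.
Integrating by parts (boundary term plus one more integral), an antiderivative of (3*t - 2) sin(4*t) is -3*t*cos(4*t)/4 + 3*sin(4*t)/16 + cos(4*t)/2; evaluating from 0 to pi: ∫_{0}^{pi} (3*t - 2) sin(4*t) dt = (1/2 - 3*pi/4) - (1/2) = -3*pi/4.
Hence b_4 = (2/pi)·(-3*pi/4) = -3/2.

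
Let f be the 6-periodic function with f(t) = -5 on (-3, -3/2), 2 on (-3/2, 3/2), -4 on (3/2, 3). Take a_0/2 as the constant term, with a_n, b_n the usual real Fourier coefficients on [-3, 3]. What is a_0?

a_0 = 1/3 ∫_{-3}^{3} f(t) dt = 1/3 · (-15/2) = -5/2.

-5/2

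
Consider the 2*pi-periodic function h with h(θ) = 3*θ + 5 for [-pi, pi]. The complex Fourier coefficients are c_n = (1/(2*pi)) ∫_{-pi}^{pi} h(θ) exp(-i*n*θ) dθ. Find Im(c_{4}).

Since h is real-valued, Im(c_{4}) = -(1/(2*pi)) ∫_{-pi}^{pi} h(θ) sin(4*θ) dθ = -b_{4}/2.
Integrating by parts (boundary term plus one more integral), an antiderivative of (3*θ + 5) sin(4*θ) is -3*θ*cos(4*θ)/4 + 3*sin(4*θ)/16 - 5*cos(4*θ)/4; evaluating from -pi to pi: ∫_{-pi}^{pi} (3*θ + 5) sin(4*θ) dθ = (-3*pi/4 - 5/4) - (-5/4 + 3*pi/4) = -3*pi/2.
Hence Im(c_{4}) = (-1/(2*pi))·(-3*pi/2) = 3/4.

3/4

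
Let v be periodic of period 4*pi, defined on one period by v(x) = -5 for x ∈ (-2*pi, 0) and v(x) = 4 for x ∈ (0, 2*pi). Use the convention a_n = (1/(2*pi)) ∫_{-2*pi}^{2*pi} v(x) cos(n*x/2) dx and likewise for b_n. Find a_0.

a_0 = (1/(2*pi)) ∫_{-2*pi}^{2*pi} v(x) dx = (1/(2*pi)) · (-2*pi) = -1.

-1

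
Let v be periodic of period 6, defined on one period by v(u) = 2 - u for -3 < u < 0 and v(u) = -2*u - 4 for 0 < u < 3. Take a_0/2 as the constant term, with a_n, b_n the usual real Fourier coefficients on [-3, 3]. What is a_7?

6/(49*pi**2)

a_7 = 1/3 ∫_{-3}^{3} v(u) cos(7*pi*u/3) du.
Split the integral at the breakpoints.
Integrating by parts (boundary term plus one more integral), an antiderivative of (2 - u) cos(7*pi*u/3) is -3*u*sin(7*pi*u/3)/(7*pi) + 6*sin(7*pi*u/3)/(7*pi) - 9*cos(7*pi*u/3)/(49*pi**2); evaluating from -3 to 0: ∫_{-3}^{0} (2 - u) cos(7*pi*u/3) du = (-9/(49*pi**2)) - (9/(49*pi**2)) = -18/(49*pi**2).
Integrating by parts (boundary term plus one more integral), an antiderivative of (-2*u - 4) cos(7*pi*u/3) is -6*u*sin(7*pi*u/3)/(7*pi) - 12*sin(7*pi*u/3)/(7*pi) - 18*cos(7*pi*u/3)/(49*pi**2); evaluating from 0 to 3: ∫_{0}^{3} (-2*u - 4) cos(7*pi*u/3) du = (18/(49*pi**2)) - (-18/(49*pi**2)) = 36/(49*pi**2).
Summing the pieces and multiplying by (1/3) gives a_7 = 6/(49*pi**2).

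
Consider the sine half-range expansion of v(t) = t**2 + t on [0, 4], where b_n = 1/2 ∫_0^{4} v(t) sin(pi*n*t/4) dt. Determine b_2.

b_2 = 1/2 ∫_0^{4} (t**2 + t) sin(pi*t/2) dt.
Integrating by parts twice (tabular method), an antiderivative of (t**2 + t) sin(pi*t/2) is -2*t**2*cos(pi*t/2)/pi + 8*t*sin(pi*t/2)/pi**2 - 2*t*cos(pi*t/2)/pi + 4*sin(pi*t/2)/pi**2 + 16*cos(pi*t/2)/pi**3; evaluating from 0 to 4: ∫_{0}^{4} (t**2 + t) sin(pi*t/2) dt = (-40/pi + 16/pi**3) - (16/pi**3) = -40/pi.
Hence b_2 = (1/2)·(-40/pi) = -20/pi.

-20/pi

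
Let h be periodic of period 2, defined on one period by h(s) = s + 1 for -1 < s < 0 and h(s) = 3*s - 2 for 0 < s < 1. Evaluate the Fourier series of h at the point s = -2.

-1/2

s = -2 differs from s = 0 by -1 full period(s), and the series is 2-periodic.
At s = 0 the one-sided limits are h(0^-) = 1 and h(0^+) = -2.
By Dirichlet's theorem the series converges to their average, [(1) + (-2)]/2 = -1/2.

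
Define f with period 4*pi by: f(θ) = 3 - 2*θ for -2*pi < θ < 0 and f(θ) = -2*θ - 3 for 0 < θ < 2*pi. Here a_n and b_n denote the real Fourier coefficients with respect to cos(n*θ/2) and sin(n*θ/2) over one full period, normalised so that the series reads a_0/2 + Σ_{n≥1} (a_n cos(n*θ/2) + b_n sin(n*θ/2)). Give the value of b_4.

2

b_4 = (1/(2*pi)) ∫_{-2*pi}^{2*pi} f(θ) sin(2*θ) dθ.
f is odd and sin(2*θ) is odd, so the integrand is even and b_4 = 1/pi ∫_0^{2*pi} f(θ) sin(2*θ) dθ.
Integrating by parts (boundary term plus one more integral), an antiderivative of (-2*θ - 3) sin(2*θ) is θ*cos(2*θ) - sin(2*θ)/2 + 3*cos(2*θ)/2; evaluating from 0 to 2*pi: ∫_{0}^{2*pi} (-2*θ - 3) sin(2*θ) dθ = (3/2 + 2*pi) - (3/2) = 2*pi.
Hence b_4 = (1/pi)·(2*pi) = 2.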